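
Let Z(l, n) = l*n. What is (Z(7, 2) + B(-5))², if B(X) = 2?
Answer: 256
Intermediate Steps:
(Z(7, 2) + B(-5))² = (7*2 + 2)² = (14 + 2)² = 16² = 256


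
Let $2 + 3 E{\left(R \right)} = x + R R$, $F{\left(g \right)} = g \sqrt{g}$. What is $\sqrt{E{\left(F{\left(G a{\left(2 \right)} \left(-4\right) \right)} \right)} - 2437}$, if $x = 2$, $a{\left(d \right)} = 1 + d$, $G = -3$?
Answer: $\sqrt{13115} \approx 114.52$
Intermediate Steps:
$F{\left(g \right)} = g^{\frac{3}{2}}$
$E{\left(R \right)} = \frac{R^{2}}{3}$ ($E{\left(R \right)} = - \frac{2}{3} + \frac{2 + R R}{3} = - \frac{2}{3} + \frac{2 + R^{2}}{3} = - \frac{2}{3} + \left(\frac{2}{3} + \frac{R^{2}}{3}\right) = \frac{R^{2}}{3}$)
$\sqrt{E{\left(F{\left(G a{\left(2 \right)} \left(-4\right) \right)} \right)} - 2437} = \sqrt{\frac{\left(\left(- 3 \left(1 + 2\right) \left(-4\right)\right)^{\frac{3}{2}}\right)^{2}}{3} - 2437} = \sqrt{\frac{\left(\left(\left(-3\right) 3 \left(-4\right)\right)^{\frac{3}{2}}\right)^{2}}{3} - 2437} = \sqrt{\frac{\left(\left(\left(-9\right) \left(-4\right)\right)^{\frac{3}{2}}\right)^{2}}{3} - 2437} = \sqrt{\frac{\left(36^{\frac{3}{2}}\right)^{2}}{3} - 2437} = \sqrt{\frac{216^{2}}{3} - 2437} = \sqrt{\frac{1}{3} \cdot 46656 - 2437} = \sqrt{15552 - 2437} = \sqrt{13115}$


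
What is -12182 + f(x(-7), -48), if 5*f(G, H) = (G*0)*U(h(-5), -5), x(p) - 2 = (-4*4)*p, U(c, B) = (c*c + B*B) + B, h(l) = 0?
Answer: -12182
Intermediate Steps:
U(c, B) = B + B² + c² (U(c, B) = (c² + B²) + B = (B² + c²) + B = B + B² + c²)
x(p) = 2 - 16*p (x(p) = 2 + (-4*4)*p = 2 - 16*p)
f(G, H) = 0 (f(G, H) = ((G*0)*(-5 + (-5)² + 0²))/5 = (0*(-5 + 25 + 0))/5 = (0*20)/5 = (⅕)*0 = 0)
-12182 + f(x(-7), -48) = -12182 + 0 = -12182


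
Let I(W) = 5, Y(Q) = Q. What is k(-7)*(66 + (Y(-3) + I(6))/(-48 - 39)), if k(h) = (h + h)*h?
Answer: 562520/87 ≈ 6465.8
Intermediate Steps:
k(h) = 2*h**2 (k(h) = (2*h)*h = 2*h**2)
k(-7)*(66 + (Y(-3) + I(6))/(-48 - 39)) = (2*(-7)**2)*(66 + (-3 + 5)/(-48 - 39)) = (2*49)*(66 + 2/(-87)) = 98*(66 + 2*(-1/87)) = 98*(66 - 2/87) = 98*(5740/87) = 562520/87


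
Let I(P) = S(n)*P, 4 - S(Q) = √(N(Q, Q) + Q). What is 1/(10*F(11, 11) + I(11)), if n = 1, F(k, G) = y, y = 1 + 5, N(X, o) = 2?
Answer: 104/10453 + 11*√3/10453 ≈ 0.011772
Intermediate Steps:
y = 6
F(k, G) = 6
S(Q) = 4 - √(2 + Q)
I(P) = P*(4 - √3) (I(P) = (4 - √(2 + 1))*P = (4 - √3)*P = P*(4 - √3))
1/(10*F(11, 11) + I(11)) = 1/(10*6 + 11*(4 - √3)) = 1/(60 + (44 - 11*√3)) = 1/(104 - 11*√3)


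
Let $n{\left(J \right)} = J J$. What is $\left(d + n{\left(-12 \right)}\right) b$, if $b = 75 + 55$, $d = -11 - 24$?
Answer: $14170$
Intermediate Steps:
$d = -35$ ($d = -11 - 24 = -35$)
$n{\left(J \right)} = J^{2}$
$b = 130$
$\left(d + n{\left(-12 \right)}\right) b = \left(-35 + \left(-12\right)^{2}\right) 130 = \left(-35 + 144\right) 130 = 109 \cdot 130 = 14170$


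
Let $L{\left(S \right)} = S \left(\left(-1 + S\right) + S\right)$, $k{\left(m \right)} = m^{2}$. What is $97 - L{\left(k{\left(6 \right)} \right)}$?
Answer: $-2459$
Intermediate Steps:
$L{\left(S \right)} = S \left(-1 + 2 S\right)$
$97 - L{\left(k{\left(6 \right)} \right)} = 97 - 6^{2} \left(-1 + 2 \cdot 6^{2}\right) = 97 - 36 \left(-1 + 2 \cdot 36\right) = 97 - 36 \left(-1 + 72\right) = 97 - 36 \cdot 71 = 97 - 2556 = -2459$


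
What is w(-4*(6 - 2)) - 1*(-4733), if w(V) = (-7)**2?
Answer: 4782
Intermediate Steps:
w(V) = 49
w(-4*(6 - 2)) - 1*(-4733) = 49 - 1*(-4733) = 49 + 4733 = 4782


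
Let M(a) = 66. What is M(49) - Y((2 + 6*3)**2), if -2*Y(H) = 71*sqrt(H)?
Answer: 776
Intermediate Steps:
Y(H) = -71*sqrt(H)/2
M(49) - Y((2 + 6*3)**2) = 66 - (-71)*sqrt((2 + 6*3)**2)/2 = 66 - (-71)*sqrt((2 + 18)**2)/2 = 66 - (-71)*sqrt(20**2)/2 = 66 - (-71)*sqrt(400)/2 = 66 - (-71)*20/2 = 66 - 1*(-710) = 66 + 710 = 776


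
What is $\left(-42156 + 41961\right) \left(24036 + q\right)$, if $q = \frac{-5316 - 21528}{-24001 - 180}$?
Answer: $- \frac{113342065200}{24181} \approx -4.6872 \cdot 10^{6}$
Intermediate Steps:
$q = \frac{26844}{24181}$ ($q = - \frac{26844}{-24181} = \left(-26844\right) \left(- \frac{1}{24181}\right) = \frac{26844}{24181} \approx 1.1101$)
$\left(-42156 + 41961\right) \left(24036 + q\right) = \left(-42156 + 41961\right) \left(24036 + \frac{26844}{24181}\right) = \left(-195\right) \frac{581241360}{24181} = - \frac{113342065200}{24181}$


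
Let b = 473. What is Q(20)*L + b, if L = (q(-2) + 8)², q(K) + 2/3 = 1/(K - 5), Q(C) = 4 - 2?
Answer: 254195/441 ≈ 576.41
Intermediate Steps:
Q(C) = 2
q(K) = -⅔ + 1/(-5 + K) (q(K) = -⅔ + 1/(K - 5) = -⅔ + 1/(-5 + K))
L = 22801/441 (L = ((13 - 2*(-2))/(3*(-5 - 2)) + 8)² = ((⅓)*(13 + 4)/(-7) + 8)² = ((⅓)*(-⅐)*17 + 8)² = (-17/21 + 8)² = (151/21)² = 22801/441 ≈ 51.703)
Q(20)*L + b = 2*(22801/441) + 473 = 45602/441 + 473 = 254195/441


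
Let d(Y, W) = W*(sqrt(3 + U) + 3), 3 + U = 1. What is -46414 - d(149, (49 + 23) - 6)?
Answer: -46678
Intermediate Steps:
U = -2 (U = -3 + 1 = -2)
d(Y, W) = 4*W (d(Y, W) = W*(sqrt(3 - 2) + 3) = W*(sqrt(1) + 3) = W*(1 + 3) = W*4 = 4*W)
-46414 - d(149, (49 + 23) - 6) = -46414 - 4*((49 + 23) - 6) = -46414 - 4*(72 - 6) = -46414 - 4*66 = -46414 - 1*264 = -46414 - 264 = -46678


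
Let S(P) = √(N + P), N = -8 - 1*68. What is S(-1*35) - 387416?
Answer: -387416 + I*√111 ≈ -3.8742e+5 + 10.536*I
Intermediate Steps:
N = -76 (N = -8 - 68 = -76)
S(P) = √(-76 + P)
S(-1*35) - 387416 = √(-76 - 1*35) - 387416 = √(-76 - 35) - 387416 = √(-111) - 387416 = I*√111 - 387416 = -387416 + I*√111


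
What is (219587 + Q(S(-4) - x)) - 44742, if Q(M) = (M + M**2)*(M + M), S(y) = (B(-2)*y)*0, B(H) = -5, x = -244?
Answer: 29347485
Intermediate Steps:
S(y) = 0 (S(y) = -5*y*0 = 0)
Q(M) = 2*M*(M + M**2) (Q(M) = (M + M**2)*(2*M) = 2*M*(M + M**2))
(219587 + Q(S(-4) - x)) - 44742 = (219587 + 2*(0 - 1*(-244))**2*(1 + (0 - 1*(-244)))) - 44742 = (219587 + 2*(0 + 244)**2*(1 + (0 + 244))) - 44742 = (219587 + 2*244**2*(1 + 244)) - 44742 = (219587 + 2*59536*245) - 44742 = (219587 + 29172640) - 44742 = 29392227 - 44742 = 29347485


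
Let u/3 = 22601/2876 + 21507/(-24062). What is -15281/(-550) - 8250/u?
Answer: -9730349606247/26508412150 ≈ -367.07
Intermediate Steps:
u = 722956695/34601156 (u = 3*(22601/2876 + 21507/(-24062)) = 3*(22601*(1/2876) + 21507*(-1/24062)) = 3*(22601/2876 - 21507/24062) = 3*(240985565/34601156) = 722956695/34601156 ≈ 20.894)
-15281/(-550) - 8250/u = -15281/(-550) - 8250/722956695/34601156 = -15281*(-1/550) - 8250*34601156/722956695 = 15281/550 - 19030635800/48197113 = -9730349606247/26508412150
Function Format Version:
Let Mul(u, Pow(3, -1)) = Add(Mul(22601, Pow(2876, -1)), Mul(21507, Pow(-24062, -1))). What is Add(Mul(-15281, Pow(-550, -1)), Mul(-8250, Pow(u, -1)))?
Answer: Rational(-9730349606247, 26508412150) ≈ -367.07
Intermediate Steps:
u = Rational(722956695, 34601156) (u = Mul(3, Add(Mul(22601, Pow(2876, -1)), Mul(21507, Pow(-24062, -1)))) = Mul(3, Add(Mul(22601, Rational(1, 2876)), Mul(21507, Rational(-1, 24062)))) = Mul(3, Add(Rational(22601, 2876), Rational(-21507, 24062))) = Mul(3, Rational(240985565, 34601156)) = Rational(722956695, 34601156) ≈ 20.894)
Add(Mul(-15281, Pow(-550, -1)), Mul(-8250, Pow(u, -1))) = Add(Mul(-15281, Pow(-550, -1)), Mul(-8250, Pow(Rational(722956695, 34601156), -1))) = Add(Mul(-15281, Rational(-1, 550)), Mul(-8250, Rational(34601156, 722956695))) = Add(Rational(15281, 550), Rational(-19030635800, 48197113)) = Rational(-9730349606247, 26508412150)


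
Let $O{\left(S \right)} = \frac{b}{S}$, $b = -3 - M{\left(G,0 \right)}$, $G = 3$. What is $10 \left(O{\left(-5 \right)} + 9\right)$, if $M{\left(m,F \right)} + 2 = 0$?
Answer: $92$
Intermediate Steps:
$M{\left(m,F \right)} = -2$ ($M{\left(m,F \right)} = -2 + 0 = -2$)
$b = -1$ ($b = -3 - -2 = -3 + 2 = -1$)
$O{\left(S \right)} = - \frac{1}{S}$
$10 \left(O{\left(-5 \right)} + 9\right) = 10 \left(- \frac{1}{-5} + 9\right) = 10 \left(\left(-1\right) \left(- \frac{1}{5}\right) + 9\right) = 10 \left(\frac{1}{5} + 9\right) = 10 \cdot \frac{46}{5} = 92$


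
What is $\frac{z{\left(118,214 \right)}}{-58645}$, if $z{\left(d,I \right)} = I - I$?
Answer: $0$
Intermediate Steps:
$z{\left(d,I \right)} = 0$
$\frac{z{\left(118,214 \right)}}{-58645} = \frac{0}{-58645} = 0 \left(- \frac{1}{58645}\right) = 0$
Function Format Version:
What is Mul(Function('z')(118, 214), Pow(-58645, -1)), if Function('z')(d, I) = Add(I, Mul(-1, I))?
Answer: 0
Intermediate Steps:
Function('z')(d, I) = 0
Mul(Function('z')(118, 214), Pow(-58645, -1)) = Mul(0, Pow(-58645, -1)) = Mul(0, Rational(-1, 58645)) = 0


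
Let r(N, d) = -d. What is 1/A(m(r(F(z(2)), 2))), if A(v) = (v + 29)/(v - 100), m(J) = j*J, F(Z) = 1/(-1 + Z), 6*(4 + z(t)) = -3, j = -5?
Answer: -30/13 ≈ -2.3077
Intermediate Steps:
z(t) = -9/2 (z(t) = -4 + (1/6)*(-3) = -4 - 1/2 = -9/2)
m(J) = -5*J
A(v) = (29 + v)/(-100 + v)
1/A(m(r(F(z(2)), 2))) = 1/((29 - (-5)*2)/(-100 - (-5)*2)) = 1/((29 - 5*(-2))/(-100 - 5*(-2))) = 1/((29 + 10)/(-100 + 10)) = 1/(39/(-90)) = 1/(-1/90*39) = 1/(-13/30) = -30/13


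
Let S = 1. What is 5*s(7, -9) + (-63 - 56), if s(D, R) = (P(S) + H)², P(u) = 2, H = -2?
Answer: -119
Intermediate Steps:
s(D, R) = 0 (s(D, R) = (2 - 2)² = 0² = 0)
5*s(7, -9) + (-63 - 56) = 5*0 + (-63 - 56) = 0 - 119 = -119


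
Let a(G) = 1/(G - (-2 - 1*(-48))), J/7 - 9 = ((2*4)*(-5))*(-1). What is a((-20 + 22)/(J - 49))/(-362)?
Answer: 147/2447482 ≈ 6.0062e-5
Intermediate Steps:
J = 343 (J = 63 + 7*(((2*4)*(-5))*(-1)) = 63 + 7*((8*(-5))*(-1)) = 63 + 7*(-40*(-1)) = 63 + 7*40 = 63 + 280 = 343)
a(G) = 1/(-46 + G) (a(G) = 1/(G - (-2 + 48)) = 1/(G - 1*46) = 1/(G - 46) = 1/(-46 + G))
a((-20 + 22)/(J - 49))/(-362) = 1/(-46 + (-20 + 22)/(343 - 49)*(-362)) = -1/362/(-46 + 2/294) = -1/362/(-46 + 2*(1/294)) = -1/362/(-46 + 1/147) = -1/362/(-6761/147) = -147/6761*(-1/362) = 147/2447482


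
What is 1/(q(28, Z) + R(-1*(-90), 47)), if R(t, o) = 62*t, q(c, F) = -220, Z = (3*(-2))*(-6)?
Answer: 1/5360 ≈ 0.00018657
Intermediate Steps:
Z = 36 (Z = -6*(-6) = 36)
1/(q(28, Z) + R(-1*(-90), 47)) = 1/(-220 + 62*(-1*(-90))) = 1/(-220 + 62*90) = 1/(-220 + 5580) = 1/5360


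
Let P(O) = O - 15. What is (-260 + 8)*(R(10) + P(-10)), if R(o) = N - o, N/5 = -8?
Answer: 18900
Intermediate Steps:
N = -40 (N = 5*(-8) = -40)
P(O) = -15 + O
R(o) = -40 - o
(-260 + 8)*(R(10) + P(-10)) = (-260 + 8)*((-40 - 1*10) + (-15 - 10)) = -252*((-40 - 10) - 25) = -252*(-50 - 25) = -252*(-75) = 18900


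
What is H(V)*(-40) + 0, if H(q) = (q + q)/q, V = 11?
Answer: -80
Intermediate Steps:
H(q) = 2 (H(q) = (2*q)/q = 2)
H(V)*(-40) + 0 = 2*(-40) + 0 = -80 + 0 = -80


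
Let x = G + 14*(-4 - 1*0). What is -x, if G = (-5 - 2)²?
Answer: 7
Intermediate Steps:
G = 49 (G = (-7)² = 49)
x = -7 (x = 49 + 14*(-4 - 1*0) = 49 + 14*(-4 + 0) = 49 + 14*(-4) = 49 - 56 = -7)
-x = -1*(-7) = 7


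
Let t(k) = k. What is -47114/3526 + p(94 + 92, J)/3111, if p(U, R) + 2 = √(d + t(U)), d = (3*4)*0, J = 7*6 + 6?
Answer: -73289353/5484693 + √186/3111 ≈ -13.358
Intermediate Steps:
J = 48 (J = 42 + 6 = 48)
d = 0 (d = 12*0 = 0)
p(U, R) = -2 + √U (p(U, R) = -2 + √(0 + U) = -2 + √U)
-47114/3526 + p(94 + 92, J)/3111 = -47114/3526 + (-2 + √(94 + 92))/3111 = -47114*1/3526 + (-2 + √186)*(1/3111) = -23557/1763 + (-2/3111 + √186/3111) = -73289353/5484693 + √186/3111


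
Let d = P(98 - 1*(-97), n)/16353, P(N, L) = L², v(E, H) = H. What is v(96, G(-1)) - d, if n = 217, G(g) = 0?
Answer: -47089/16353 ≈ -2.8795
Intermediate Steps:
d = 47089/16353 (d = 217²/16353 = 47089*(1/16353) = 47089/16353 ≈ 2.8795)
v(96, G(-1)) - d = 0 - 1*47089/16353 = 0 - 47089/16353 = -47089/16353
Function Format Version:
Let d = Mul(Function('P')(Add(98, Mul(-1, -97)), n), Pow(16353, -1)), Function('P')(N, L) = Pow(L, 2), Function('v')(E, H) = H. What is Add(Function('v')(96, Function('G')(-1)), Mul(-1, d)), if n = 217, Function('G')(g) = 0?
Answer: Rational(-47089, 16353) ≈ -2.8795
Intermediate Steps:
d = Rational(47089, 16353) (d = Mul(Pow(217, 2), Pow(16353, -1)) = Mul(47089, Rational(1, 16353)) = Rational(47089, 16353) ≈ 2.8795)
Add(Function('v')(96, Function('G')(-1)), Mul(-1, d)) = Add(0, Mul(-1, Rational(47089, 16353))) = Add(0, Rational(-47089, 16353)) = Rational(-47089, 16353)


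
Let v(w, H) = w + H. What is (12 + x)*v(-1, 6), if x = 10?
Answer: 110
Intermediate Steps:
v(w, H) = H + w
(12 + x)*v(-1, 6) = (12 + 10)*(6 - 1) = 22*5 = 110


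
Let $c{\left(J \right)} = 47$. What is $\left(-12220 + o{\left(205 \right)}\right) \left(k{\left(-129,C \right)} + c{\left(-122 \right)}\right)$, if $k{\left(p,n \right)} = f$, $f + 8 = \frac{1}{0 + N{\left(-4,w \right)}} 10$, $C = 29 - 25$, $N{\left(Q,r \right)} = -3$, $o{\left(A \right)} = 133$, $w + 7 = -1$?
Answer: $-431103$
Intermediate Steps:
$w = -8$ ($w = -7 - 1 = -8$)
$C = 4$ ($C = 29 - 25 = 4$)
$f = - \frac{34}{3}$ ($f = -8 + \frac{1}{0 - 3} \cdot 10 = -8 + \frac{1}{-3} \cdot 10 = -8 - \frac{10}{3} = - \frac{34}{3} \approx -11.333$)
$k{\left(p,n \right)} = - \frac{34}{3}$
$\left(-12220 + o{\left(205 \right)}\right) \left(k{\left(-129,C \right)} + c{\left(-122 \right)}\right) = \left(-12220 + 133\right) \left(- \frac{34}{3} + 47\right) = \left(-12087\right) \frac{107}{3} = -431103$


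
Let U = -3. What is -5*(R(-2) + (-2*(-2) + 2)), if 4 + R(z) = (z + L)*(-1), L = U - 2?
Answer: -45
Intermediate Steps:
L = -5 (L = -3 - 2 = -5)
R(z) = 1 - z (R(z) = -4 + (z - 5)*(-1) = -4 + (-5 + z)*(-1) = -4 + (5 - z) = 1 - z)
-5*(R(-2) + (-2*(-2) + 2)) = -5*((1 - 1*(-2)) + (-2*(-2) + 2)) = -5*((1 + 2) + (4 + 2)) = -5*(3 + 6) = -5*9 = -45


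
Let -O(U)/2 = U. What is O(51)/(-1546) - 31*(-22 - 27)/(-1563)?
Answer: -1094474/1208199 ≈ -0.90587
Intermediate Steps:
O(U) = -2*U
O(51)/(-1546) - 31*(-22 - 27)/(-1563) = -2*51/(-1546) - 31*(-22 - 27)/(-1563) = -102*(-1/1546) - 31*(-49)*(-1/1563) = 51/773 + 1519*(-1/1563) = 51/773 - 1519/1563 = -1094474/1208199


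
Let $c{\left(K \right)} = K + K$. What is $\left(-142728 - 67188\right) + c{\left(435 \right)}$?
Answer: $-209046$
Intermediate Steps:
$c{\left(K \right)} = 2 K$
$\left(-142728 - 67188\right) + c{\left(435 \right)} = \left(-142728 - 67188\right) + 2 \cdot 435 = -209916 + 870 = -209046$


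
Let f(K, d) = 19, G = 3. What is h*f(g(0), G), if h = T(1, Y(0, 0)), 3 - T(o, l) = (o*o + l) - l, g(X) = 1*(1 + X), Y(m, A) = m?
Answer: 38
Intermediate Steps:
g(X) = 1 + X
T(o, l) = 3 - o² (T(o, l) = 3 - ((o*o + l) - l) = 3 - ((o² + l) - l) = 3 - ((l + o²) - l) = 3 - o²)
h = 2 (h = 3 - 1*1² = 3 - 1*1 = 3 - 1 = 2)
h*f(g(0), G) = 2*19 = 38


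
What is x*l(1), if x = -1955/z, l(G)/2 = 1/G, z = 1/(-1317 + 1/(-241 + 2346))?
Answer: 2167926088/421 ≈ 5.1495e+6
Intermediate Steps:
z = -2105/2772284 (z = 1/(-1317 + 1/2105) = 1/(-2772284/2105) = -2105/2772284 ≈ -0.00075930)
l(G) = 2/G
x = 1083963044/421 (x = -1955/(-2105/2772284) = -1955*(-2772284/2105) = 1083963044/421 ≈ 2.5747e+6)
x*l(1) = 1083963044*(2/1)/421 = 1083963044*(2*1)/421 = (1083963044/421)*2 = 2167926088/421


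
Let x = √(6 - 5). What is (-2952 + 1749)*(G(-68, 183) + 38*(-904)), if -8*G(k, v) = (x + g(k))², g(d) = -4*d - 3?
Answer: 104575587/2 ≈ 5.2288e+7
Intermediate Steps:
g(d) = -3 - 4*d
x = 1 (x = √1 = 1)
G(k, v) = -(-2 - 4*k)²/8 (G(k, v) = -(1 + (-3 - 4*k))²/8 = -(-2 - 4*k)²/8)
(-2952 + 1749)*(G(-68, 183) + 38*(-904)) = (-2952 + 1749)*(-(1 + 2*(-68))²/2 + 38*(-904)) = -1203*(-(1 - 136)²/2 - 34352) = -1203*(-½*(-135)² - 34352) = -1203*(-½*18225 - 34352) = -1203*(-18225/2 - 34352) = -1203*(-86929/2) = 104575587/2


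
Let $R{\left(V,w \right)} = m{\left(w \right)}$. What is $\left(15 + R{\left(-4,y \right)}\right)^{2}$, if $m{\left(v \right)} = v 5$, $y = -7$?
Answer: $400$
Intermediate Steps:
$m{\left(v \right)} = 5 v$
$R{\left(V,w \right)} = 5 w$
$\left(15 + R{\left(-4,y \right)}\right)^{2} = \left(15 + 5 \left(-7\right)\right)^{2} = \left(15 - 35\right)^{2} = \left(-20\right)^{2} = 400$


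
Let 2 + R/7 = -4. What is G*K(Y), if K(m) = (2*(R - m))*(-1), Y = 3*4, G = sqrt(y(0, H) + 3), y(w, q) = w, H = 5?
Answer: 108*sqrt(3) ≈ 187.06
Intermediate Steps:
R = -42 (R = -14 + 7*(-4) = -14 - 28 = -42)
G = sqrt(3) (G = sqrt(0 + 3) = sqrt(3) ≈ 1.7320)
Y = 12
K(m) = 84 + 2*m (K(m) = (2*(-42 - m))*(-1) = (-84 - 2*m)*(-1) = 84 + 2*m)
G*K(Y) = sqrt(3)*(84 + 2*12) = sqrt(3)*(84 + 24) = sqrt(3)*108 = 108*sqrt(3)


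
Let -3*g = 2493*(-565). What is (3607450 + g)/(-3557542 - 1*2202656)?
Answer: -4076965/5760198 ≈ -0.70778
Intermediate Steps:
g = 469515 (g = -831*(-565) = -1/3*(-1408545) = 469515)
(3607450 + g)/(-3557542 - 1*2202656) = (3607450 + 469515)/(-3557542 - 1*2202656) = 4076965/(-3557542 - 2202656) = 4076965/(-5760198) = 4076965*(-1/5760198) = -4076965/5760198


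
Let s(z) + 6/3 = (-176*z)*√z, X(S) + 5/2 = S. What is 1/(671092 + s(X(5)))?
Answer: 67109/45036130410 + 11*√10/22518065205 ≈ 1.4917e-6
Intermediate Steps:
X(S) = -5/2 + S
s(z) = -2 - 176*z^(3/2) (s(z) = -2 + (-176*z)*√z = -2 - 176*z^(3/2))
1/(671092 + s(X(5))) = 1/(671092 + (-2 - 176*(-5/2 + 5)^(3/2))) = 1/(671092 + (-2 - 220*√10)) = 1/(671090 - 220*√10)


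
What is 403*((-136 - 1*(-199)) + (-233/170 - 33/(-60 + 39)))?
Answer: 30309227/1190 ≈ 25470.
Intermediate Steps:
403*((-136 - 1*(-199)) + (-233/170 - 33/(-60 + 39))) = 403*((-136 + 199) + (-233*1/170 - 33/(-21))) = 403*(63 + (-233/170 - 33*(-1/21))) = 403*(63 + (-233/170 + 11/7)) = 403*(63 + 239/1190) = 403*(75209/1190) = 30309227/1190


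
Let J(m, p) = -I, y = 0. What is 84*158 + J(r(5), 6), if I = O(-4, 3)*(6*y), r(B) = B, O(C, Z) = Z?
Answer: 13272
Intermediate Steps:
I = 0 (I = 3*(6*0) = 3*0 = 0)
J(m, p) = 0 (J(m, p) = -1*0 = 0)
84*158 + J(r(5), 6) = 84*158 + 0 = 13272 + 0 = 13272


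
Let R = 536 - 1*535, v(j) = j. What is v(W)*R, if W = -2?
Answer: -2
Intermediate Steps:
R = 1 (R = 536 - 535 = 1)
v(W)*R = -2*1 = -2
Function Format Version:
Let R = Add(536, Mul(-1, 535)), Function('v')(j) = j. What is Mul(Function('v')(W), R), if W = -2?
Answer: -2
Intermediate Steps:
R = 1 (R = Add(536, -535) = 1)
Mul(Function('v')(W), R) = Mul(-2, 1) = -2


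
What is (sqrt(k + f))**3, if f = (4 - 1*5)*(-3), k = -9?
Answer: -6*I*sqrt(6) ≈ -14.697*I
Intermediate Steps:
f = 3 (f = (4 - 5)*(-3) = -1*(-3) = 3)
(sqrt(k + f))**3 = (sqrt(-9 + 3))**3 = (sqrt(-6))**3 = (I*sqrt(6))**3 = -6*I*sqrt(6)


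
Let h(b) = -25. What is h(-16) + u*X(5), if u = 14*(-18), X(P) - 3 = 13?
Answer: -4057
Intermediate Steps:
X(P) = 16 (X(P) = 3 + 13 = 16)
u = -252
h(-16) + u*X(5) = -25 - 252*16 = -25 - 4032 = -4057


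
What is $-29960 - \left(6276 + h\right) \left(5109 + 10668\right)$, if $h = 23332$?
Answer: $-467155376$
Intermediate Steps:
$-29960 - \left(6276 + h\right) \left(5109 + 10668\right) = -29960 - \left(6276 + 23332\right) \left(5109 + 10668\right) = -29960 - 29608 \cdot 15777 = -29960 - 467125416 = -467155376$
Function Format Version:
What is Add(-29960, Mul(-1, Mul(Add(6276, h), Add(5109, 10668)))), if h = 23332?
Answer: -467155376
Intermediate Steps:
Add(-29960, Mul(-1, Mul(Add(6276, h), Add(5109, 10668)))) = Add(-29960, Mul(-1, Mul(Add(6276, 23332), Add(5109, 10668)))) = Add(-29960, Mul(-1, Mul(29608, 15777))) = Add(-29960, Mul(-1, 467125416)) = Add(-29960, -467125416) = -467155376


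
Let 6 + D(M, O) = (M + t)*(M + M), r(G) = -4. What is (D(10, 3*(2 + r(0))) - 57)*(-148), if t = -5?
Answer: -5476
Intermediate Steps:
D(M, O) = -6 + 2*M*(-5 + M) (D(M, O) = -6 + (M - 5)*(M + M) = -6 + (-5 + M)*(2*M) = -6 + 2*M*(-5 + M))
(D(10, 3*(2 + r(0))) - 57)*(-148) = ((-6 - 10*10 + 2*10²) - 57)*(-148) = ((-6 - 100 + 2*100) - 57)*(-148) = ((-6 - 100 + 200) - 57)*(-148) = (94 - 57)*(-148) = 37*(-148) = -5476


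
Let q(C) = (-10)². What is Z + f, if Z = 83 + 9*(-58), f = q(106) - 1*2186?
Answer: -2525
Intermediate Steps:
q(C) = 100
f = -2086 (f = 100 - 1*2186 = 100 - 2186 = -2086)
Z = -439 (Z = 83 - 522 = -439)
Z + f = -439 - 2086 = -2525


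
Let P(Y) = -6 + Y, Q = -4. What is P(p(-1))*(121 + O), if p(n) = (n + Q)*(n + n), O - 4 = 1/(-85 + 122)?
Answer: 18504/37 ≈ 500.11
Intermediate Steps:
O = 149/37 (O = 4 + 1/(-85 + 122) = 4 + 1/37 = 149/37 ≈ 4.0270)
p(n) = 2*n*(-4 + n) (p(n) = (n - 4)*(n + n) = (-4 + n)*(2*n) = 2*n*(-4 + n))
P(p(-1))*(121 + O) = (-6 + 2*(-1)*(-4 - 1))*(121 + 149/37) = (-6 + 2*(-1)*(-5))*(4626/37) = (-6 + 10)*(4626/37) = 4*(4626/37) = 18504/37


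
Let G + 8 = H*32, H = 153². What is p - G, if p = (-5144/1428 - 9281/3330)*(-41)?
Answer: -296734123741/396270 ≈ -7.4882e+5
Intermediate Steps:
H = 23409
p = 103807859/396270 (p = (-5144*1/1428 - 9281*1/3330)*(-41) = (-1286/357 - 9281/3330)*(-41) = -2531899/396270*(-41) = 103807859/396270 ≈ 261.96)
G = 749080 (G = -8 + 23409*32 = -8 + 749088 = 749080)
p - G = 103807859/396270 - 1*749080 = 103807859/396270 - 749080 = -296734123741/396270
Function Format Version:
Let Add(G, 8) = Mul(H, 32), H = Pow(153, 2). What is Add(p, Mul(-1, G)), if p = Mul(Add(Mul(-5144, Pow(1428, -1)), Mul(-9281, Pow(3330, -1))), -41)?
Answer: Rational(-296734123741, 396270) ≈ -7.4882e+5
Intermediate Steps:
H = 23409
p = Rational(103807859, 396270) (p = Mul(Add(Mul(-5144, Rational(1, 1428)), Mul(-9281, Rational(1, 3330))), -41) = Mul(Add(Rational(-1286, 357), Rational(-9281, 3330)), -41) = Mul(Rational(-2531899, 396270), -41) = Rational(103807859, 396270) ≈ 261.96)
G = 749080 (G = Add(-8, Mul(23409, 32)) = Add(-8, 749088) = 749080)
Add(p, Mul(-1, G)) = Add(Rational(103807859, 396270), Mul(-1, 749080)) = Add(Rational(103807859, 396270), -749080) = Rational(-296734123741, 396270)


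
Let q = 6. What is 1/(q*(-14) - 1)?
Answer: -1/85 ≈ -0.011765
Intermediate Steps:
1/(q*(-14) - 1) = 1/(6*(-14) - 1) = 1/(-84 - 1) = 1/(-85) = -1/85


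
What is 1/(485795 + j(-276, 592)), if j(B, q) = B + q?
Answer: 1/486111 ≈ 2.0571e-6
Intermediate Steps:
1/(485795 + j(-276, 592)) = 1/(485795 + (-276 + 592)) = 1/(485795 + 316) = 1/486111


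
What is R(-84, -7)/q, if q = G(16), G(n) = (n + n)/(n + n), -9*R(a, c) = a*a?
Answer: -784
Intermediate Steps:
R(a, c) = -a**2/9 (R(a, c) = -a*a/9 = -a**2/9)
G(n) = 1 (G(n) = (2*n)/((2*n)) = (2*n)*(1/(2*n)) = 1)
q = 1
R(-84, -7)/q = -1/9*(-84)**2/1 = -1/9*7056*1 = -784*1 = -784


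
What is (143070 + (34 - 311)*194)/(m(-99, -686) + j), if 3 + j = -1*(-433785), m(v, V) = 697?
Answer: 89332/434479 ≈ 0.20561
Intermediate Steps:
j = 433782 (j = -3 - 1*(-433785) = -3 + 433785 = 433782)
(143070 + (34 - 311)*194)/(m(-99, -686) + j) = (143070 + (34 - 311)*194)/(697 + 433782) = (143070 - 277*194)/434479 = (143070 - 53738)*(1/434479) = 89332*(1/434479) = 89332/434479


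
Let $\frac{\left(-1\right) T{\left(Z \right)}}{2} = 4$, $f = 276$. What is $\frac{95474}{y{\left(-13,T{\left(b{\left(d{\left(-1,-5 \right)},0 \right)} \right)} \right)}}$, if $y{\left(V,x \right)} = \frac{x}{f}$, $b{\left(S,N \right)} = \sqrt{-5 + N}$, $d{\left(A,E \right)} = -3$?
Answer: $-3293853$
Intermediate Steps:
$T{\left(Z \right)} = -8$ ($T{\left(Z \right)} = \left(-2\right) 4 = -8$)
$y{\left(V,x \right)} = \frac{x}{276}$
$\frac{95474}{y{\left(-13,T{\left(b{\left(d{\left(-1,-5 \right)},0 \right)} \right)} \right)}} = \frac{95474}{\frac{1}{276} \left(-8\right)} = \frac{95474}{- \frac{2}{69}} = 95474 \left(- \frac{69}{2}\right) = -3293853$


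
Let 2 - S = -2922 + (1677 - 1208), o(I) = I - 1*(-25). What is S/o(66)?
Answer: 2455/91 ≈ 26.978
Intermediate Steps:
o(I) = 25 + I (o(I) = I + 25 = 25 + I)
S = 2455 (S = 2 - (-2922 + (1677 - 1208)) = 2 - (-2922 + 469) = 2 - 1*(-2453) = 2 + 2453 = 2455)
S/o(66) = 2455/(25 + 66) = 2455/91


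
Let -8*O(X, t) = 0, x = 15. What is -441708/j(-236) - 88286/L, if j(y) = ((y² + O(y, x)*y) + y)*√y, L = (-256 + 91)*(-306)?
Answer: -4013/2295 + 110427*I*√59/1636070 ≈ -1.7486 + 0.51844*I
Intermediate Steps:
O(X, t) = 0 (O(X, t) = -⅛*0 = 0)
L = 50490 (L = -165*(-306) = 50490)
j(y) = √y*(y + y²) (j(y) = ((y² + 0*y) + y)*√y = ((y² + 0) + y)*√y = (y² + y)*√y = (y + y²)*√y = √y*(y + y²))
-441708/j(-236) - 88286/L = -441708*I*√59/(27848*(1 - 236)) - 88286/50490 = -441708*(-I*√59/6544280) - 88286*1/50490 = -441708*(-I*√59/6544280) - 4013/2295 = -(-110427)*I*√59/1636070 - 4013/2295 = 110427*I*√59/1636070 - 4013/2295 = -4013/2295 + 110427*I*√59/1636070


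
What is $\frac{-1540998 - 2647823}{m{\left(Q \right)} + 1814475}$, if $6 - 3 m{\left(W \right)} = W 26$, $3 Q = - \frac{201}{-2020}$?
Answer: $- \frac{12692127630}{5497864439} \approx -2.3086$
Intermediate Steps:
$Q = \frac{67}{2020}$ ($Q = \frac{\left(-201\right) \frac{1}{-2020}}{3} = \frac{\left(-201\right) \left(- \frac{1}{2020}\right)}{3} = \frac{1}{3} \cdot \frac{201}{2020} = \frac{67}{2020} \approx 0.033168$)
$m{\left(W \right)} = 2 - \frac{26 W}{3}$ ($m{\left(W \right)} = 2 - \frac{W 26}{3} = 2 - \frac{26 W}{3}$)
$\frac{-1540998 - 2647823}{m{\left(Q \right)} + 1814475} = \frac{-1540998 - 2647823}{\left(2 - \frac{871}{3030}\right) + 1814475} = - \frac{4188821}{\left(2 - \frac{871}{3030}\right) + 1814475} = - \frac{4188821}{\frac{5189}{3030} + 1814475} = - \frac{4188821}{\frac{5497864439}{3030}} = \left(-4188821\right) \frac{3030}{5497864439} = - \frac{12692127630}{5497864439}$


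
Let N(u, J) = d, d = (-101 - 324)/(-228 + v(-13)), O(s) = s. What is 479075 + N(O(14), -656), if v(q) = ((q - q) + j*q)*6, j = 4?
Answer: 51740185/108 ≈ 4.7908e+5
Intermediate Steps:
v(q) = 24*q (v(q) = ((q - q) + 4*q)*6 = (0 + 4*q)*6 = (4*q)*6 = 24*q)
d = 85/108 (d = (-101 - 324)/(-228 + 24*(-13)) = -425/(-228 - 312) = -425/(-540) = -425*(-1/540) = 85/108 ≈ 0.78704)
N(u, J) = 85/108
479075 + N(O(14), -656) = 479075 + 85/108 = 51740185/108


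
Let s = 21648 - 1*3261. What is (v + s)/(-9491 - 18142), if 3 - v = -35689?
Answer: -54079/27633 ≈ -1.9570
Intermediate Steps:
v = 35692 (v = 3 - 1*(-35689) = 3 + 35689 = 35692)
s = 18387 (s = 21648 - 3261 = 18387)
(v + s)/(-9491 - 18142) = (35692 + 18387)/(-9491 - 18142) = 54079/(-27633) = 54079*(-1/27633) = -54079/27633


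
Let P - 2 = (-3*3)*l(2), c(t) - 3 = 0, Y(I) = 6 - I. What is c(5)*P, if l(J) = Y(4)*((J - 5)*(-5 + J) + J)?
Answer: -588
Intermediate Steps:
c(t) = 3 (c(t) = 3 + 0 = 3)
l(J) = 2*J + 2*(-5 + J)² (l(J) = (6 - 1*4)*((J - 5)*(-5 + J) + J) = (6 - 4)*((-5 + J)*(-5 + J) + J) = 2*((-5 + J)² + J) = 2*(J + (-5 + J)²) = 2*J + 2*(-5 + J)²)
P = -196 (P = 2 + (-3*3)*(2*2 + 2*(-5 + 2)²) = 2 - 9*(4 + 2*(-3)²) = 2 - 9*(4 + 2*9) = 2 - 9*(4 + 18) = 2 - 9*22 = 2 - 198 = -196)
c(5)*P = 3*(-196) = -588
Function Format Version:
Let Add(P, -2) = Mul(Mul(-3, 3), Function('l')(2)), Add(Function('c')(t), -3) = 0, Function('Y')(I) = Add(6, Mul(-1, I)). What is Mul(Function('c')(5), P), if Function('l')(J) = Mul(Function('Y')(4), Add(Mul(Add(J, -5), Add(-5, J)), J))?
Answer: -588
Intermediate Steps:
Function('c')(t) = 3 (Function('c')(t) = Add(3, 0) = 3)
Function('l')(J) = Add(Mul(2, J), Mul(2, Pow(Add(-5, J), 2))) (Function('l')(J) = Mul(Add(6, Mul(-1, 4)), Add(Mul(Add(J, -5), Add(-5, J)), J)) = Mul(Add(6, -4), Add(Mul(Add(-5, J), Add(-5, J)), J)) = Mul(2, Add(Pow(Add(-5, J), 2), J)) = Mul(2, Add(J, Pow(Add(-5, J), 2))) = Add(Mul(2, J), Mul(2, Pow(Add(-5, J), 2))))
P = -196 (P = Add(2, Mul(Mul(-3, 3), Add(Mul(2, 2), Mul(2, Pow(Add(-5, 2), 2))))) = Add(2, Mul(-9, Add(4, Mul(2, Pow(-3, 2))))) = Add(2, Mul(-9, Add(4, Mul(2, 9)))) = Add(2, Mul(-9, Add(4, 18))) = Add(2, Mul(-9, 22)) = Add(2, -198) = -196)
Mul(Function('c')(5), P) = Mul(3, -196) = -588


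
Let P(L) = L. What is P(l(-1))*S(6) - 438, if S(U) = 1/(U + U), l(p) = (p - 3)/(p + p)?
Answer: -2627/6 ≈ -437.83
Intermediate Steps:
l(p) = (-3 + p)/(2*p) (l(p) = (-3 + p)/((2*p)) = (-3 + p)*(1/(2*p)) = (-3 + p)/(2*p))
S(U) = 1/(2*U)
P(l(-1))*S(6) - 438 = ((½)*(-3 - 1)/(-1))*((½)/6) - 438 = ((½)*(-1)*(-4))*((½)*(⅙)) - 438 = 2*(1/12) - 438 = ⅙ - 438 = -2627/6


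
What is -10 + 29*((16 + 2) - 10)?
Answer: 222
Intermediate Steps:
-10 + 29*((16 + 2) - 10) = -10 + 29*(18 - 10) = -10 + 29*8 = -10 + 232 = 222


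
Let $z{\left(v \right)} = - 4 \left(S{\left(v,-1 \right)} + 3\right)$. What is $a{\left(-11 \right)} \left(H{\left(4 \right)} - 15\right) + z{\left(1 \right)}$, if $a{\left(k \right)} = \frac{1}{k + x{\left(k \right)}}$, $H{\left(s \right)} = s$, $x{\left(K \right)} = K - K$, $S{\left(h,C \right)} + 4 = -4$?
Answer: $21$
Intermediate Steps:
$S{\left(h,C \right)} = -8$ ($S{\left(h,C \right)} = -4 - 4 = -8$)
$x{\left(K \right)} = 0$
$a{\left(k \right)} = \frac{1}{k}$ ($a{\left(k \right)} = \frac{1}{k + 0} = \frac{1}{k}$)
$z{\left(v \right)} = 20$ ($z{\left(v \right)} = - 4 \left(-8 + 3\right) = \left(-4\right) \left(-5\right) = 20$)
$a{\left(-11 \right)} \left(H{\left(4 \right)} - 15\right) + z{\left(1 \right)} = \frac{4 - 15}{-11} + 20 = - \frac{4 - 15}{11} + 20 = \left(- \frac{1}{11}\right) \left(-11\right) + 20 = 1 + 20 = 21$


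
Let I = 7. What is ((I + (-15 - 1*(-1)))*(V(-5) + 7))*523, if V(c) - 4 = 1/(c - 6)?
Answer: -439320/11 ≈ -39938.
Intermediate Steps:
V(c) = 4 + 1/(-6 + c) (V(c) = 4 + 1/(c - 6) = 4 + 1/(-6 + c))
((I + (-15 - 1*(-1)))*(V(-5) + 7))*523 = ((7 + (-15 - 1*(-1)))*((-23 + 4*(-5))/(-6 - 5) + 7))*523 = ((7 + (-15 + 1))*((-23 - 20)/(-11) + 7))*523 = ((7 - 14)*(-1/11*(-43) + 7))*523 = -7*(43/11 + 7)*523 = -7*120/11*523 = -840/11*523 = -439320/11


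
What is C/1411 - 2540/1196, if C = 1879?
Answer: -334164/421889 ≈ -0.79207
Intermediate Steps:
C/1411 - 2540/1196 = 1879/1411 - 2540/1196 = 1879*(1/1411) - 2540*1/1196 = 1879/1411 - 635/299 = -334164/421889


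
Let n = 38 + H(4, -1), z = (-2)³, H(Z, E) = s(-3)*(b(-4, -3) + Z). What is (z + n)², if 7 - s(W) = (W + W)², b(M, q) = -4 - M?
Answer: 7396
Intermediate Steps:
s(W) = 7 - 4*W² (s(W) = 7 - (W + W)² = 7 - (2*W)² = 7 - 4*W²)
H(Z, E) = -29*Z (H(Z, E) = (7 - 4*(-3)²)*((-4 - 1*(-4)) + Z) = (7 - 4*9)*((-4 + 4) + Z) = (7 - 36)*(0 + Z) = -29*Z)
z = -8
n = -78 (n = 38 - 29*4 = 38 - 116 = -78)
(z + n)² = (-8 - 78)² = (-86)² = 7396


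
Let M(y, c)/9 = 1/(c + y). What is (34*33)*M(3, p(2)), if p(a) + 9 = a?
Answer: -5049/2 ≈ -2524.5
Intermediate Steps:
p(a) = -9 + a
M(y, c) = 9/(c + y)
(34*33)*M(3, p(2)) = (34*33)*(9/((-9 + 2) + 3)) = 1122*(9/(-7 + 3)) = 1122*(9/(-4)) = 1122*(9*(-¼)) = 1122*(-9/4) = -5049/2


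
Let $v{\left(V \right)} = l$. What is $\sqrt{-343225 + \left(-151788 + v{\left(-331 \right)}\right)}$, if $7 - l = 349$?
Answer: $i \sqrt{495355} \approx 703.81 i$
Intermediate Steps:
$l = -342$ ($l = 7 - 349 = -342$)
$v{\left(V \right)} = -342$
$\sqrt{-343225 + \left(-151788 + v{\left(-331 \right)}\right)} = \sqrt{-343225 - 152130} = \sqrt{-495355} = i \sqrt{495355}$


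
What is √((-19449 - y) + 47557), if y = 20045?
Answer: √8063 ≈ 89.794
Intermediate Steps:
√((-19449 - y) + 47557) = √((-19449 - 1*20045) + 47557) = √((-19449 - 20045) + 47557) = √(-39494 + 47557) = √8063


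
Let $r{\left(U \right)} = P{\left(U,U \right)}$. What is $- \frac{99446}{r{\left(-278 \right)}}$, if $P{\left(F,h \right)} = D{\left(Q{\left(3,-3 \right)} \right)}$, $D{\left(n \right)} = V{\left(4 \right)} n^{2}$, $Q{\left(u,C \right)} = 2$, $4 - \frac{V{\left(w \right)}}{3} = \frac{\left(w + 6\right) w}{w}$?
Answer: $\frac{49723}{36} \approx 1381.2$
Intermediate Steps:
$V{\left(w \right)} = -6 - 3 w$ ($V{\left(w \right)} = 12 - 3 \frac{\left(w + 6\right) w}{w} = 12 - 3 \frac{\left(6 + w\right) w}{w} = 12 - 3 \frac{w \left(6 + w\right)}{w} = 12 - 3 \left(6 + w\right) = 12 - \left(18 + 3 w\right) = -6 - 3 w$)
$D{\left(n \right)} = - 18 n^{2}$ ($D{\left(n \right)} = \left(-6 - 12\right) n^{2} = - 18 n^{2}$)
$P{\left(F,h \right)} = -72$ ($P{\left(F,h \right)} = - 18 \cdot 2^{2} = \left(-18\right) 4 = -72$)
$r{\left(U \right)} = -72$
$- \frac{99446}{r{\left(-278 \right)}} = - \frac{99446}{-72} = \left(-99446\right) \left(- \frac{1}{72}\right) = \frac{49723}{36}$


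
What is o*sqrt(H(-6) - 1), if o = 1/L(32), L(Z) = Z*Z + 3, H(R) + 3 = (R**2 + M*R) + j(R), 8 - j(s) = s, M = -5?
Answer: 2*sqrt(19)/1027 ≈ 0.0084886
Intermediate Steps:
j(s) = 8 - s
H(R) = 5 + R**2 - 6*R (H(R) = -3 + ((R**2 - 5*R) + (8 - R)) = -3 + (8 + R**2 - 6*R) = 5 + R**2 - 6*R)
L(Z) = 3 + Z**2 (L(Z) = Z**2 + 3 = 3 + Z**2)
o = 1/1027 (o = 1/(3 + 32**2) = 1/(3 + 1024) = 1/1027 ≈ 0.00097371)
o*sqrt(H(-6) - 1) = sqrt((5 + (-6)**2 - 6*(-6)) - 1)/1027 = sqrt((5 + 36 + 36) - 1)/1027 = sqrt(77 - 1)/1027 = sqrt(76)/1027 = (2*sqrt(19))/1027 = 2*sqrt(19)/1027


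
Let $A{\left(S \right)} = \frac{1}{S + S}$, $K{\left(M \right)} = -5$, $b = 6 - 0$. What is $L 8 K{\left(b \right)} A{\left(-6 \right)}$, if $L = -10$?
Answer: $- \frac{100}{3} \approx -33.333$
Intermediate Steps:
$b = 6$ ($b = 6 + 0 = 6$)
$A{\left(S \right)} = \frac{1}{2 S}$
$L 8 K{\left(b \right)} A{\left(-6 \right)} = \left(-10\right) 8 \left(-5\right) \frac{1}{2 \left(-6\right)} = \left(-80\right) \left(-5\right) \frac{1}{2} \left(- \frac{1}{6}\right) = 400 \left(- \frac{1}{12}\right) = - \frac{100}{3}$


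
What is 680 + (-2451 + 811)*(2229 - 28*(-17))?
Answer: -4435520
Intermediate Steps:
680 + (-2451 + 811)*(2229 - 28*(-17)) = 680 - 1640*(2229 + 476) = 680 - 1640*2705 = 680 - 4436200 = -4435520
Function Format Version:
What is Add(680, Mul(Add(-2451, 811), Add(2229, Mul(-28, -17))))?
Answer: -4435520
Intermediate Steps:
Add(680, Mul(Add(-2451, 811), Add(2229, Mul(-28, -17)))) = Add(680, Mul(-1640, Add(2229, 476))) = Add(680, Mul(-1640, 2705)) = Add(680, -4436200) = -4435520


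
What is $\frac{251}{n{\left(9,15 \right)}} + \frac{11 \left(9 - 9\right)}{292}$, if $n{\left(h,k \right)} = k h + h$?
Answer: $\frac{251}{144} \approx 1.7431$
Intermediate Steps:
$n{\left(h,k \right)} = h + h k$ ($n{\left(h,k \right)} = h k + h = h + h k$)
$\frac{251}{n{\left(9,15 \right)}} + \frac{11 \left(9 - 9\right)}{292} = \frac{251}{9 \left(1 + 15\right)} + \frac{11 \left(9 - 9\right)}{292} = \frac{251}{9 \cdot 16} + 11 \cdot 0 \cdot \frac{1}{292} = \frac{251}{144} + 0 \cdot \frac{1}{292} = 251 \cdot \frac{1}{144} + 0 = \frac{251}{144} + 0 = \frac{251}{144}$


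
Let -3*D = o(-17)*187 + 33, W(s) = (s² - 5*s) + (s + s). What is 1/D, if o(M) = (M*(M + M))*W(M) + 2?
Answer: -3/36749647 ≈ -8.1633e-8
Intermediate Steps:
W(s) = s² - 3*s (W(s) = (s² - 5*s) + 2*s = s² - 3*s)
o(M) = 2 + 2*M³*(-3 + M) (o(M) = (M*(M + M))*(M*(-3 + M)) + 2 = (M*(2*M))*(M*(-3 + M)) + 2 = (2*M²)*(M*(-3 + M)) + 2 = 2*M³*(-3 + M) + 2 = 2 + 2*M³*(-3 + M))
D = -36749647/3 (D = -((2 + 2*(-17)³*(-3 - 17))*187 + 33)/3 = -((2 + 2*(-4913)*(-20))*187 + 33)/3 = -((2 + 196520)*187 + 33)/3 = -(196522*187 + 33)/3 = -(36749614 + 33)/3 = -⅓*36749647 = -36749647/3 ≈ -1.2250e+7)
1/D = 1/(-36749647/3) = -3/36749647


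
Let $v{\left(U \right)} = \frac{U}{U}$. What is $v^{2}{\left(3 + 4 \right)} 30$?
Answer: $30$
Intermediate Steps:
$v{\left(U \right)} = 1$
$v^{2}{\left(3 + 4 \right)} 30 = 1^{2} \cdot 30 = 1 \cdot 30 = 30$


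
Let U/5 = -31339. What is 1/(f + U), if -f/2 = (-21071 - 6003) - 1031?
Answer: -1/100485 ≈ -9.9517e-6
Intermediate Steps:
U = -156695 (U = 5*(-31339) = -156695)
f = 56210 (f = -2*((-21071 - 6003) - 1031) = -2*(-27074 - 1031) = -2*(-28105) = 56210)
1/(f + U) = 1/(56210 - 156695) = 1/(-100485) = -1/100485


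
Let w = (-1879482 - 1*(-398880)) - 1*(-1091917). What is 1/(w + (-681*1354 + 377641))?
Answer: -1/933118 ≈ -1.0717e-6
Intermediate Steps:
w = -388685 (w = (-1879482 + 398880) + 1091917 = -1480602 + 1091917 = -388685)
1/(w + (-681*1354 + 377641)) = 1/(-388685 + (-681*1354 + 377641)) = 1/(-388685 + (-922074 + 377641)) = 1/(-388685 - 544433) = 1/(-933118) = -1/933118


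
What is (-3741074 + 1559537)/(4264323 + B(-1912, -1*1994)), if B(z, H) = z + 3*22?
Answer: -2181537/4262477 ≈ -0.51180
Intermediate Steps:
B(z, H) = 66 + z (B(z, H) = z + 66 = 66 + z)
(-3741074 + 1559537)/(4264323 + B(-1912, -1*1994)) = (-3741074 + 1559537)/(4264323 + (66 - 1912)) = -2181537/(4264323 - 1846) = -2181537/4262477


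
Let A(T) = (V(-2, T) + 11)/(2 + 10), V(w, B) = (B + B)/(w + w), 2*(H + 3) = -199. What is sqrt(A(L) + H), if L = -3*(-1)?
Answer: I*sqrt(14646)/12 ≈ 10.085*I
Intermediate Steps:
H = -205/2 (H = -3 + (1/2)*(-199) = -3 - 199/2 = -205/2 ≈ -102.50)
V(w, B) = B/w (V(w, B) = (2*B)/((2*w)) = (2*B)*(1/(2*w)) = B/w)
L = 3
A(T) = 11/12 - T/24 (A(T) = (T/(-2) + 11)/(2 + 10) = (T*(-1/2) + 11)/12 = (-T/2 + 11)*(1/12) = (11 - T/2)*(1/12) = 11/12 - T/24)
sqrt(A(L) + H) = sqrt((11/12 - 1/24*3) - 205/2) = sqrt((11/12 - 1/8) - 205/2) = sqrt(19/24 - 205/2) = sqrt(-2441/24) = I*sqrt(14646)/12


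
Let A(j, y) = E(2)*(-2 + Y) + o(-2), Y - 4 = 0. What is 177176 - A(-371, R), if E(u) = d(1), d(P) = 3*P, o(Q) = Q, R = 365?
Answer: 177172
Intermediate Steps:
Y = 4 (Y = 4 + 0 = 4)
E(u) = 3 (E(u) = 3*1 = 3)
A(j, y) = 4 (A(j, y) = 3*(-2 + 4) - 2 = 3*2 - 2 = 6 - 2 = 4)
177176 - A(-371, R) = 177176 - 1*4 = 177176 - 4 = 177172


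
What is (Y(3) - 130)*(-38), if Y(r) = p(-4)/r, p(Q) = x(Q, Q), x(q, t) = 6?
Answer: 4864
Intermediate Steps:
p(Q) = 6
Y(r) = 6/r
(Y(3) - 130)*(-38) = (6/3 - 130)*(-38) = (6*(⅓) - 130)*(-38) = (2 - 130)*(-38) = -128*(-38) = 4864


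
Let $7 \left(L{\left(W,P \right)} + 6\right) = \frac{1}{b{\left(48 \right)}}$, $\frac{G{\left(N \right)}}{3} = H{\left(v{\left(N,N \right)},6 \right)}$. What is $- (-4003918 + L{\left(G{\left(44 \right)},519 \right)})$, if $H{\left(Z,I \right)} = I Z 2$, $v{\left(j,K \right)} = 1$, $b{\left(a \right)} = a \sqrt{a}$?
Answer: $4003924 - \frac{\sqrt{3}}{4032} \approx 4.0039 \cdot 10^{6}$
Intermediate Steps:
$b{\left(a \right)} = a^{\frac{3}{2}}$
$H{\left(Z,I \right)} = 2 I Z$
$G{\left(N \right)} = 36$ ($G{\left(N \right)} = 3 \cdot 2 \cdot 6 \cdot 1 = 3 \cdot 12 = 36$)
$L{\left(W,P \right)} = -6 + \frac{\sqrt{3}}{4032}$ ($L{\left(W,P \right)} = -6 + \frac{1}{7 \cdot 48^{\frac{3}{2}}} = -6 + \frac{1}{7 \cdot 192 \sqrt{3}} = -6 + \frac{\frac{1}{576} \sqrt{3}}{7} = -6 + \frac{\sqrt{3}}{4032}$)
$- (-4003918 + L{\left(G{\left(44 \right)},519 \right)}) = - (-4003918 - \left(6 - \frac{\sqrt{3}}{4032}\right)) = - (-4003924 + \frac{\sqrt{3}}{4032}) = 4003924 - \frac{\sqrt{3}}{4032}$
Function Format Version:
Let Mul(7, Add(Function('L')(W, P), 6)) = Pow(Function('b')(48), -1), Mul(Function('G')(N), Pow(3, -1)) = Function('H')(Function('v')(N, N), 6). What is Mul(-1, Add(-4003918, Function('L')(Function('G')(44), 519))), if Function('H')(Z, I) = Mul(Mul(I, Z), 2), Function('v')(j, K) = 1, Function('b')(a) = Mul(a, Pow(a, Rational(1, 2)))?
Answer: Add(4003924, Mul(Rational(-1, 4032), Pow(3, Rational(1, 2)))) ≈ 4.0039e+6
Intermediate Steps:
Function('b')(a) = Pow(a, Rational(3, 2))
Function('H')(Z, I) = Mul(2, I, Z)
Function('G')(N) = 36 (Function('G')(N) = Mul(3, Mul(2, 6, 1)) = Mul(3, 12) = 36)
Function('L')(W, P) = Add(-6, Mul(Rational(1, 4032), Pow(3, Rational(1, 2)))) (Function('L')(W, P) = Add(-6, Mul(Rational(1, 7), Pow(Pow(48, Rational(3, 2)), -1))) = Add(-6, Mul(Rational(1, 7), Pow(Mul(192, Pow(3, Rational(1, 2))), -1))) = Add(-6, Mul(Rational(1, 7), Mul(Rational(1, 576), Pow(3, Rational(1, 2))))) = Add(-6, Mul(Rational(1, 4032), Pow(3, Rational(1, 2)))))
Mul(-1, Add(-4003918, Function('L')(Function('G')(44), 519))) = Mul(-1, Add(-4003918, Add(-6, Mul(Rational(1, 4032), Pow(3, Rational(1, 2)))))) = Mul(-1, Add(-4003924, Mul(Rational(1, 4032), Pow(3, Rational(1, 2))))) = Add(4003924, Mul(Rational(-1, 4032), Pow(3, Rational(1, 2))))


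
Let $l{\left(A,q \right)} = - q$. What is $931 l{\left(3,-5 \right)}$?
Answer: $4655$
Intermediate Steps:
$931 l{\left(3,-5 \right)} = 931 \left(\left(-1\right) \left(-5\right)\right) = 931 \cdot 5 = 4655$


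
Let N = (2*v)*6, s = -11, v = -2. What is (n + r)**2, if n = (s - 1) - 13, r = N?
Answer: 2401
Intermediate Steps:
N = -24 (N = (2*(-2))*6 = -4*6 = -24)
r = -24
n = -25 (n = (-11 - 1) - 13 = -12 - 13 = -25)
(n + r)**2 = (-25 - 24)**2 = (-49)**2 = 2401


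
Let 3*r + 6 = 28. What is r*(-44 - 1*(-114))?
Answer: 1540/3 ≈ 513.33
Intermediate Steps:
r = 22/3 (r = -2 + (⅓)*28 = -2 + 28/3 = 22/3 ≈ 7.3333)
r*(-44 - 1*(-114)) = 22*(-44 - 1*(-114))/3 = 22*(-44 + 114)/3 = (22/3)*70 = 1540/3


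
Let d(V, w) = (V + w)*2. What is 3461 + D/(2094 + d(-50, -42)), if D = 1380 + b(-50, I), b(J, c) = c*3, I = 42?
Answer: 3306008/955 ≈ 3461.8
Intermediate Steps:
b(J, c) = 3*c
d(V, w) = 2*V + 2*w
D = 1506 (D = 1380 + 3*42 = 1380 + 126 = 1506)
3461 + D/(2094 + d(-50, -42)) = 3461 + 1506/(2094 + (2*(-50) + 2*(-42))) = 3461 + 1506/(2094 + (-100 - 84)) = 3461 + 1506/(2094 - 184) = 3461 + 1506/1910 = 3461 + 1506*(1/1910) = 3461 + 753/955 = 3306008/955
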